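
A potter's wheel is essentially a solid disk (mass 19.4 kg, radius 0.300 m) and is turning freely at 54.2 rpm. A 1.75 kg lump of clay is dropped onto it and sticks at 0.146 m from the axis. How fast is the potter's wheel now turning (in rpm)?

The added mass arrives with no angular momentum about the axis, and any external torque about the axis is negligible, so the system's angular momentum is conserved.
I_p = ½(19.4)(0.300)² = 0.8730 kg·m².
Added inertia Σmr² = (1.75)(0.146)² = 0.03730 kg·m²; I_f = 0.8730 + 0.03730 = 0.9103 kg·m².
ω_f = I_p ω_i / I_f = (0.8730)(54.2) / 0.9103 = 51.98 rpm.

ω_f ≈ 52.0 rpm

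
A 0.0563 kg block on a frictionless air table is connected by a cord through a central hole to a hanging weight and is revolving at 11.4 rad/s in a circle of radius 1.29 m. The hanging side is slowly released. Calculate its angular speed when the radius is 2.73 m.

ω₂ ≈ 2.55 rad/s

No torque about the axis ⇒ m r₁² ω₁ = m r₂² ω₂.
ω₂ = ω₁ (r₁/r₂)² = (11.4)(1.29/2.73)² = 2.545 rad/s.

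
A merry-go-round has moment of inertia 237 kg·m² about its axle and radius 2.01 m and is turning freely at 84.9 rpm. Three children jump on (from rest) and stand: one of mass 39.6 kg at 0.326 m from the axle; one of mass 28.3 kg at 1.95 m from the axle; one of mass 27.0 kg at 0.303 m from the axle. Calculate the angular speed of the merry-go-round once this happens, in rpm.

No external torque acts about the axle; L_before = L_after.
Added inertia Σmr² = (39.6)(0.326)² + (28.3)(1.95)² + (27.0)(0.303)² = 114.3 kg·m²; I_f = 237.0 + 114.3 = 351.3 kg·m².
ω_f = I_p ω_i / I_f = (237.0)(84.9) / 351.3 = 57.28 rpm.

ω_f ≈ 57.3 rpm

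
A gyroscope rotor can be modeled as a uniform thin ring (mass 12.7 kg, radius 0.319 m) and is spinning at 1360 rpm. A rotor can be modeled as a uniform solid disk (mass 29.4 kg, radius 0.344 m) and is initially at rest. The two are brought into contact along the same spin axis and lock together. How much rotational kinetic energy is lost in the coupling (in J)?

ΔKE lost ≈ 7520 J

The coupling torques are internal; angular momentum about the shared axis is conserved.
Moments of inertia: I_A = (12.7)(0.319)² = 1.292 kg·m²; I_B = ½(29.4)(0.344)² = 1.740 kg·m².
Taking A's sense as positive: L = (1.292)(1360) = 1758 kg·m²·rpm.
Combined I = 1.292 + 1.740 = 3.032 kg·m².
ω_f = L / I = 1758 / 3.032 = 579.7 rpm.
KE_i = ½ΣIω² = 13110 J; KE_f = ½(3.032)(60.71)² = 5587 J.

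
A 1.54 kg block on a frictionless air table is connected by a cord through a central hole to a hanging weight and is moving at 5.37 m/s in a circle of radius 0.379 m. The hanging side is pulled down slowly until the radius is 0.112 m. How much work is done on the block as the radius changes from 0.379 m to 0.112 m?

W ≈ 232 J

Central (radial) force ⇒ zero torque about the center ⇒ m v r is constant.
v₂ = v₁ r₁ / r₂ = (5.37)(0.379) / (0.112) = 18.17 m/s.
W = ΔKE = ½m(v₂² − v₁²) = 232.1 J.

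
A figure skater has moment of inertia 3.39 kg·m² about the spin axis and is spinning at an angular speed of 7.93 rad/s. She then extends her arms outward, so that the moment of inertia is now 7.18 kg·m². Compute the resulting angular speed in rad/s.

ω₂ ≈ 3.74 rad/s

Angular momentum about the spin axis is conserved since the torque about it is zero.
ω₂ = I₁ω₁ / I₂ = (3.390)(7.93 rad/s) / (7.180) = 3.744 rad/s.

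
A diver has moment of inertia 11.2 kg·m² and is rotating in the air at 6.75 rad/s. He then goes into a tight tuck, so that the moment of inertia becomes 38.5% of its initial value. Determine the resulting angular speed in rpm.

ω₂ ≈ 167 rpm

Angular momentum about the spin axis is conserved since the torque about it is zero.
I₂ = 0.385 × 11.2 = 4.312 kg·m².
ω₂ = I₁ω₁ / I₂ = (11.20)(6.75 rad/s) / (4.312) = 17.53 rad/s = 167.4 rpm.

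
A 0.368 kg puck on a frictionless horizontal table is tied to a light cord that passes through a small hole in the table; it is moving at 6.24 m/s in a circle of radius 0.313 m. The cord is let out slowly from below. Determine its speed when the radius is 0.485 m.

v₂ ≈ 4.03 m/s

The only horizontal force on the mass is along the cord (radial), so it exerts no torque about the hole and angular momentum m v r is conserved.
v₂ = v₁ r₁ / r₂ = (6.24)(0.313) / (0.485) = 4.027 m/s.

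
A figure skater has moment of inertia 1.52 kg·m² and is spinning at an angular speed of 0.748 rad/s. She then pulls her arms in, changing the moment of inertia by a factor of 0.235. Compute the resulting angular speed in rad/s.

ω₂ ≈ 3.18 rad/s

Angular momentum about the spin axis is conserved since the torque about it is zero.
I₂ = 0.235 × 1.52 = 0.3572 kg·m².
ω₂ = I₁ω₁ / I₂ = (1.520)(0.748 rad/s) / (0.3572) = 3.183 rad/s.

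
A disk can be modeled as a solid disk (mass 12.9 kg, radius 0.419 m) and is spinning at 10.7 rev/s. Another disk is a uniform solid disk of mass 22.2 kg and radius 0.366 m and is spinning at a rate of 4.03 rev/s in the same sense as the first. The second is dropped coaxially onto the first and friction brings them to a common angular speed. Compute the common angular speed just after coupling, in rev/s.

|ω_f| ≈ 6.91 rev/s

The coupling torques are internal; angular momentum about the shared axis is conserved.
Moments of inertia: I_A = ½(12.9)(0.419)² = 1.132 kg·m²; I_B = ½(22.2)(0.366)² = 1.487 kg·m².
Taking A's sense as positive: L = (1.132)(10.7) + (1.487)(4.03) = 18.11 kg·m²·rev/s.
Combined I = 1.132 + 1.487 = 2.619 kg·m².
ω_f = L / I = 18.11 / 2.619 = 6.914 rev/s.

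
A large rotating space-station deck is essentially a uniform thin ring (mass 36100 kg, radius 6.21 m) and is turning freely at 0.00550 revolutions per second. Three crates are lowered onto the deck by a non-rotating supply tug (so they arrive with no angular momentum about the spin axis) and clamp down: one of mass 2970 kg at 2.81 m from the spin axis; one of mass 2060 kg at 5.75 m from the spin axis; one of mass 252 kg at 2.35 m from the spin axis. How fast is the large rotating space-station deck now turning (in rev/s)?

ω_f ≈ 0.00516 rev/s

The added mass arrives with no angular momentum about the spin axis, and any external torque about the spin axis is negligible, so the system's angular momentum is conserved.
I_p = (36100)(6.21)² = 1.392e+06 kg·m².
Added inertia Σmr² = (2970)(2.81)² + (2060)(5.75)² + (252)(2.35)² = 92950 kg·m²; I_f = 1.392e+06 + 92950 = 1.485e+06 kg·m².
ω_f = I_p ω_i / I_f = (1.392e+06)(0.00550) / 1.485e+06 = 0.005156 rev/s.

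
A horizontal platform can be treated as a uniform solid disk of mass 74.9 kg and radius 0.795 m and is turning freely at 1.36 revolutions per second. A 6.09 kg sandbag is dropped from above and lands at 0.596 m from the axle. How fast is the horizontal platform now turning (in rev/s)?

ω_f ≈ 1.25 rev/s

The added mass arrives with no angular momentum about the axle, and any external torque about the axle is negligible, so the system's angular momentum is conserved.
I_p = ½(74.9)(0.795)² = 23.67 kg·m².
Added inertia Σmr² = (6.09)(0.596)² = 2.163 kg·m²; I_f = 23.67 + 2.163 = 25.83 kg·m².
ω_f = I_p ω_i / I_f = (23.67)(1.36) / 25.83 = 1.246 rev/s.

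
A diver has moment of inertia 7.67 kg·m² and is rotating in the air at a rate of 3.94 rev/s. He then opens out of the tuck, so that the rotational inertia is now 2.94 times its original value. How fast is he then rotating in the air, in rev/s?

ω₂ ≈ 1.34 rev/s

No external torque acts about the spin axis, so angular momentum is conserved.
I₂ = 2.94 × 7.67 = 22.55 kg·m².
ω₂ = I₁ω₁ / I₂ = (7.670)(3.94 rev/s) / (22.55) = 1.340 rev/s.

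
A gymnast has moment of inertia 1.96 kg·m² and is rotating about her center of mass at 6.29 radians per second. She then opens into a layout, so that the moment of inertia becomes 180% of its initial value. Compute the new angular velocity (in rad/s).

ω₂ ≈ 3.49 rad/s

No external torque acts about the spin axis, so angular momentum is conserved.
I₂ = 1.80 × 1.96 = 3.528 kg·m².
ω₂ = I₁ω₁ / I₂ = (1.960)(6.29 rad/s) / (3.528) = 3.494 rad/s.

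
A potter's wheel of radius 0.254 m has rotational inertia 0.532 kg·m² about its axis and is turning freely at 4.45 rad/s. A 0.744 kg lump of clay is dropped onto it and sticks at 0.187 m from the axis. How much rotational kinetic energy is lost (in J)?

No external torque acts about the axis; L_before = L_after.
Added inertia Σmr² = (0.744)(0.187)² = 0.02602 kg·m²; I_f = 0.5320 + 0.02602 = 0.5580 kg·m².
ω_f = I_p ω_i / I_f = (0.5320)(4.45) / 0.5580 = 4.243 rad/s.
KE_i = ½(0.5320)(4.450 rad/s)² = 5.267 J; KE_f = ½(0.5580)(4.243)² = 5.022 J.

energy lost ≈ 0.246 J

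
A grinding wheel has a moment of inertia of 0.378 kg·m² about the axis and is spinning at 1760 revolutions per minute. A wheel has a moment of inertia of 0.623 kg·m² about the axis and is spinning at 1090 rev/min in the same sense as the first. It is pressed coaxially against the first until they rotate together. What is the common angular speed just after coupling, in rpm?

No external torque acts about the common axis, so total angular momentum is conserved.
Taking A's sense as positive: L = (0.3780)(1760) + (0.6230)(1090) = 1344 kg·m²·rpm.
Combined I = 0.3780 + 0.6230 = 1.001 kg·m².
ω_f = L / I = 1344 / 1.001 = 1343 rpm.

|ω_f| ≈ 1340 rpm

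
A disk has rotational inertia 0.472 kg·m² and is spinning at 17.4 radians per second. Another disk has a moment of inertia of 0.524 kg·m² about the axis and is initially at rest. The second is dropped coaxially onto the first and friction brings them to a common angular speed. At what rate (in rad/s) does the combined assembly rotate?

No external torque acts about the common axis, so total angular momentum is conserved.
Taking A's sense as positive: L = (0.4720)(17.4) = 8.213 kg·m²·rad/s.
Combined I = 0.4720 + 0.5240 = 0.9960 kg·m².
ω_f = L / I = 8.213 / 0.9960 = 8.246 rad/s.

|ω_f| ≈ 8.25 rad/s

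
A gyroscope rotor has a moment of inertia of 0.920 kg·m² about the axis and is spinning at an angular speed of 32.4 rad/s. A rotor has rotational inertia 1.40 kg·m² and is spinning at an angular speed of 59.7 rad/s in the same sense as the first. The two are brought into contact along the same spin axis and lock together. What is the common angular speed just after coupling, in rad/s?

|ω_f| ≈ 48.9 rad/s

The coupling torques are internal; angular momentum about the shared axis is conserved.
Taking A's sense as positive: L = (0.9200)(32.4) + (1.400)(59.7) = 113.4 kg·m²·rad/s.
Combined I = 0.9200 + 1.400 = 2.320 kg·m².
ω_f = L / I = 113.4 / 2.320 = 48.87 rad/s.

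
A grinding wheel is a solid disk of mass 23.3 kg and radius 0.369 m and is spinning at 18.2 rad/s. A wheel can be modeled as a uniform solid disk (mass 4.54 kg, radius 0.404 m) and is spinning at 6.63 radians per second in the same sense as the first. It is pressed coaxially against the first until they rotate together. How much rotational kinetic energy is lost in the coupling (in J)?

ΔKE lost ≈ 20.1 J

The coupling torques are internal; angular momentum about the shared axis is conserved.
Moments of inertia: I_A = ½(23.3)(0.369)² = 1.586 kg·m²; I_B = ½(4.54)(0.404)² = 0.3705 kg·m².
Taking A's sense as positive: L = (1.586)(18.2) + (0.3705)(6.63) = 31.33 kg·m²·rad/s.
Combined I = 1.586 + 0.3705 = 1.957 kg·m².
ω_f = L / I = 31.33 / 1.957 = 16.01 rad/s.
KE_i = ½ΣIω² = 270.9 J; KE_f = ½(1.957)(16.01)² = 250.8 J.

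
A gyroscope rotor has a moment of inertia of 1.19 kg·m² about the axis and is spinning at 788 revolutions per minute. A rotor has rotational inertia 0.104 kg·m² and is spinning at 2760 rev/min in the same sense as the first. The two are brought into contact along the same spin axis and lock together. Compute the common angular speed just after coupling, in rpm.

No external torque acts about the common axis, so total angular momentum is conserved.
Taking A's sense as positive: L = (1.190)(788) + (0.1040)(2760) = 1225 kg·m²·rpm.
Combined I = 1.190 + 0.1040 = 1.294 kg·m².
ω_f = L / I = 1225 / 1.294 = 946.5 rpm.

|ω_f| ≈ 946 rpm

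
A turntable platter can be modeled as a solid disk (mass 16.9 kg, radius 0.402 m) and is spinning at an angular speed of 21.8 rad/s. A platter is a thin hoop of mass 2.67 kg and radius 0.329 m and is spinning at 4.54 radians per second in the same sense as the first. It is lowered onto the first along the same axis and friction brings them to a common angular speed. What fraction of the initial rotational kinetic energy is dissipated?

No external torque acts about the common axis, so total angular momentum is conserved.
Moments of inertia: I_A = ½(16.9)(0.402)² = 1.366 kg·m²; I_B = (2.67)(0.329)² = 0.2890 kg·m².
Taking A's sense as positive: L = (1.366)(21.8) + (0.2890)(4.54) = 31.08 kg·m²·rad/s.
Combined I = 1.366 + 0.2890 = 1.655 kg·m².
ω_f = L / I = 31.08 / 1.655 = 18.79 rad/s.
KE_i = ½ΣIω² = 327.5 J; KE_f = ½(1.655)(18.79)² = 291.9 J.
Fraction dissipated = (KE_i − KE_f)/KE_i = 0.1085.

fraction ≈ 0.108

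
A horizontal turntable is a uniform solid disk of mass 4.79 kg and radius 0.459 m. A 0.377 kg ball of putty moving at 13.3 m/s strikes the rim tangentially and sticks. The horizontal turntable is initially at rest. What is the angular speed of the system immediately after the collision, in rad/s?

|ω_f| ≈ 3.94 rad/s

About the axle the impulsive forces during the collision are internal, so angular momentum about that axis is conserved.
I_p = ½(4.79)(0.459)² = 0.5046 kg·m². Taking the sense of the ball of putty's angular momentum as positive, L_{ball} = m v R = (0.377)(13.3)(0.459) = 2.301 kg·m²/s.
L_i = 0 + 2.301 = 2.301 kg·m²/s.
After sticking, I_f = I_p + m R² = 0.5046 + (0.377)(0.459)² = 0.5840 kg·m².
ω_f = L_i / I_f = 2.301 / 0.5840 = 3.941 rad/s.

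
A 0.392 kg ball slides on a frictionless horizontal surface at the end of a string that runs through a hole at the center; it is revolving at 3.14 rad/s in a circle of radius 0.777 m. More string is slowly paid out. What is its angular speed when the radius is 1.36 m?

ω₂ ≈ 1.02 rad/s

No torque about the axis ⇒ m r₁² ω₁ = m r₂² ω₂.
ω₂ = ω₁ (r₁/r₂)² = (3.14)(0.777/1.36)² = 1.025 rad/s.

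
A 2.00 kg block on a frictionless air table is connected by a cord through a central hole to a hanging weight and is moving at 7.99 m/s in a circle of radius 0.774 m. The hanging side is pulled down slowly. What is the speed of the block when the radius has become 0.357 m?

v₂ ≈ 17.3 m/s

The only horizontal force on the mass is along the cord (radial), so it exerts no torque about the hole and angular momentum m v r is conserved.
v₂ = v₁ r₁ / r₂ = (7.99)(0.774) / (0.357) = 17.32 m/s.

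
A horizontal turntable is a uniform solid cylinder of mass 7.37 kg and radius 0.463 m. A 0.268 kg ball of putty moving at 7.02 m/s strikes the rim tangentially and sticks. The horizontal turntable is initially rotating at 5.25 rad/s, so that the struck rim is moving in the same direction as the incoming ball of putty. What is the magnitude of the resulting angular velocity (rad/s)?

About the axle the impulsive forces during the collision are internal, so angular momentum about that axis is conserved.
I_p = ½(7.37)(0.463)² = 0.7899 kg·m². Taking the sense of the ball of putty's angular momentum as positive, L_{ball} = m v R = (0.268)(7.02)(0.463) = 0.8711 kg·m²/s.
L_i = +I_p ω_p + m v R = +(0.7899)(5.25) + 0.8711 = 5.018 kg·m²/s.
After sticking, I_f = I_p + m R² = 0.7899 + (0.268)(0.463)² = 0.8474 kg·m².
ω_f = L_i / I_f = 5.018 / 0.8474 = 5.922 rad/s.

|ω_f| ≈ 5.92 rad/s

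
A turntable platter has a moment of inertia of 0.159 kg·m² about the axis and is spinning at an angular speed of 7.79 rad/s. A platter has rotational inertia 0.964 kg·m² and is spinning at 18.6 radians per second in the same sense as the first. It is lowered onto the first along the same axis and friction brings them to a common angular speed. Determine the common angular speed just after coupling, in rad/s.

No external torque acts about the common axis, so total angular momentum is conserved.
Taking A's sense as positive: L = (0.1590)(7.79) + (0.9640)(18.6) = 19.17 kg·m²·rad/s.
Combined I = 0.1590 + 0.9640 = 1.123 kg·m².
ω_f = L / I = 19.17 / 1.123 = 17.07 rad/s.

|ω_f| ≈ 17.1 rad/s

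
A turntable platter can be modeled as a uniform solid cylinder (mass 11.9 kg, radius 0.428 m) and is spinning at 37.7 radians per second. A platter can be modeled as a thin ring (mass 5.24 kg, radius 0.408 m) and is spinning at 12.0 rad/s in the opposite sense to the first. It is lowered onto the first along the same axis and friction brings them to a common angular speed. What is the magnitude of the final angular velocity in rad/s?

The coupling torques are internal; angular momentum about the shared axis is conserved.
Moments of inertia: I_A = ½(11.9)(0.428)² = 1.090 kg·m²; I_B = (5.24)(0.408)² = 0.8723 kg·m².
Taking A's sense as positive: L = (1.090)(37.7) − (0.8723)(12.0) = 30.62 kg·m²·rad/s.
Combined I = 1.090 + 0.8723 = 1.962 kg·m².
ω_f = L / I = 30.62 / 1.962 = 15.61 rad/s.

|ω_f| ≈ 15.6 rad/s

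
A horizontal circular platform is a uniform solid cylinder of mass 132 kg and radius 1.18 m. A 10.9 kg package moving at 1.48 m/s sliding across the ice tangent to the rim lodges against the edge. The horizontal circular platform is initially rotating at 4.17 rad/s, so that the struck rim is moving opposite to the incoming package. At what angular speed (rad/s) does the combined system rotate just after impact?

About the central axle the impulsive forces during the collision are internal, so angular momentum about that axis is conserved.
I_p = ½(132)(1.18)² = 91.90 kg·m². Taking the sense of the package's angular momentum as positive, L_{package} = m v R = (10.9)(1.48)(1.18) = 19.04 kg·m²/s.
L_i = −I_p ω_p + m v R = −(91.90)(4.17) + 19.04 = -364.2 kg·m²/s.
After sticking, I_f = I_p + m R² = 91.90 + (10.9)(1.18)² = 107.1 kg·m².
ω_f = L_i / I_f = -364.2 / 107.1 = -3.401 rad/s.

|ω_f| ≈ 3.40 rad/s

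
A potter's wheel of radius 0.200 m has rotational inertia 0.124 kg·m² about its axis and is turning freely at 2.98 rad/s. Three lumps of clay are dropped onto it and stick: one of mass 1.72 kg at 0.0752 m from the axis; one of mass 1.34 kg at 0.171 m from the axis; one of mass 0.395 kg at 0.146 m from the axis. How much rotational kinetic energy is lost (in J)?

energy lost ≈ 0.174 J

No external torque acts about the axis; L_before = L_after.
Added inertia Σmr² = (1.72)(0.0752)² + (1.34)(0.171)² + (0.395)(0.146)² = 0.05733 kg·m²; I_f = 0.1240 + 0.05733 = 0.1813 kg·m².
ω_f = I_p ω_i / I_f = (0.1240)(2.98) / 0.1813 = 2.038 rad/s.
KE_i = ½(0.1240)(2.980 rad/s)² = 0.5506 J; KE_f = ½(0.1813)(2.038)² = 0.3765 J.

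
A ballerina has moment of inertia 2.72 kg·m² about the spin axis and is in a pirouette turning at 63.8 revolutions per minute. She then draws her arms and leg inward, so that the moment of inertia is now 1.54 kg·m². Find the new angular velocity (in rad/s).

Angular momentum about the spin axis is conserved since the torque about it is zero.
ω₂ = I₁ω₁ / I₂ = (2.720)(63.8 rpm) / (1.540) = 112.7 rpm = 11.80 rad/s.

ω₂ ≈ 11.8 rad/s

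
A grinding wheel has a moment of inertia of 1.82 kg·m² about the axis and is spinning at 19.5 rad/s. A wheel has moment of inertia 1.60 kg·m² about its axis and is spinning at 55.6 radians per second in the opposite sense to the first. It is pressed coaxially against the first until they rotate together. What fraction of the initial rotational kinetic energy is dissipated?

fraction ≈ 0.852

The coupling torques are internal; angular momentum about the shared axis is conserved.
Taking A's sense as positive: L = (1.820)(19.5) − (1.600)(55.6) = -53.47 kg·m²·rad/s.
Combined I = 1.820 + 1.600 = 3.420 kg·m².
ω_f = L / I = -53.47 / 3.420 = -15.63 rad/s.
KE_i = ½ΣIω² = 2819 J; KE_f = ½(3.420)(15.63)² = 418.0 J.
Fraction dissipated = (KE_i − KE_f)/KE_i = 0.8517.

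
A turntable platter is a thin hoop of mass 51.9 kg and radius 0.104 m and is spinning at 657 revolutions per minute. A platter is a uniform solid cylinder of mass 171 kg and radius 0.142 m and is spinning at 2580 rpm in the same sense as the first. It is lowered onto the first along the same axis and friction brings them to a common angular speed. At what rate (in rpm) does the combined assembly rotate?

|ω_f| ≈ 2110 rpm

No external torque acts about the common axis, so total angular momentum is conserved.
Moments of inertia: I_A = (51.9)(0.104)² = 0.5614 kg·m²; I_B = ½(171)(0.142)² = 1.724 kg·m².
Taking A's sense as positive: L = (0.5614)(657) + (1.724)(2580) = 4817 kg·m²·rpm.
Combined I = 0.5614 + 1.724 = 2.285 kg·m².
ω_f = L / I = 4817 / 2.285 = 2108 rpm.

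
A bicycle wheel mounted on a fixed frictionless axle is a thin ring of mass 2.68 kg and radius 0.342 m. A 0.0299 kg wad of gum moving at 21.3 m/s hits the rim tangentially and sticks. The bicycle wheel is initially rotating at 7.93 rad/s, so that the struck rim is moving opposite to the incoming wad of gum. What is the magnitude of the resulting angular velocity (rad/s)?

|ω_f| ≈ 7.16 rad/s

About the axle the impulsive forces during the collision are internal, so angular momentum about that axis is conserved.
I_p = (2.68)(0.342)² = 0.3135 kg·m². Taking the sense of the wad of gum's angular momentum as positive, L_{wad} = m v R = (0.0299)(21.3)(0.342) = 0.2178 kg·m²/s.
L_i = −I_p ω_p + m v R = −(0.3135)(7.93) + 0.2178 = -2.268 kg·m²/s.
After sticking, I_f = I_p + m R² = 0.3135 + (0.0299)(0.342)² = 0.3170 kg·m².
ω_f = L_i / I_f = -2.268 / 0.3170 = -7.155 rad/s.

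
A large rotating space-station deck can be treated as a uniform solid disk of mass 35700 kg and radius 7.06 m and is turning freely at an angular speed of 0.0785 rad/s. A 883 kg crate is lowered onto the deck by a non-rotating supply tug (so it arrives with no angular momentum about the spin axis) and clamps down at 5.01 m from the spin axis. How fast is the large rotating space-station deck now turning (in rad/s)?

ω_f ≈ 0.0766 rad/s

The added mass arrives with no angular momentum about the spin axis, and any external torque about the spin axis is negligible, so the system's angular momentum is conserved.
I_p = ½(35700)(7.06)² = 8.897e+05 kg·m².
Added inertia Σmr² = (883)(5.01)² = 22160 kg·m²; I_f = 8.897e+05 + 22160 = 9.119e+05 kg·m².
ω_f = I_p ω_i / I_f = (8.897e+05)(0.0785) / 9.119e+05 = 0.07659 rad/s.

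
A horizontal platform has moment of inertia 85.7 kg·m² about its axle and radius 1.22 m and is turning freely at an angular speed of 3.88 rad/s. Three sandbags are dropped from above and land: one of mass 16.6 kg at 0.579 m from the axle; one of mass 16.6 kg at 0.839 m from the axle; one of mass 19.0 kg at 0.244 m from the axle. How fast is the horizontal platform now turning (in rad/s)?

No external torque acts about the axle; L_before = L_after.
Added inertia Σmr² = (16.6)(0.579)² + (16.6)(0.839)² + (19.0)(0.244)² = 18.38 kg·m²; I_f = 85.70 + 18.38 = 104.1 kg·m².
ω_f = I_p ω_i / I_f = (85.70)(3.88) / 104.1 = 3.195 rad/s.

ω_f ≈ 3.19 rad/s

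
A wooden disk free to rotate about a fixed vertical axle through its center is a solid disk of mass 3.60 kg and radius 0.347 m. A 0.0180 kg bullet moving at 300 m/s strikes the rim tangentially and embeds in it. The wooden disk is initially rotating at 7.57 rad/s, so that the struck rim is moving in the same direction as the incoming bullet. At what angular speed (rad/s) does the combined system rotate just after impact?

The axle reaction passes through the axle and exerts no torque about it; angular momentum about the axle is conserved through the impact.
I_p = ½(3.60)(0.347)² = 0.2167 kg·m². Taking the sense of the bullet's angular momentum as positive, L_{bullet} = m v R = (0.0180)(300)(0.347) = 1.874 kg·m²/s.
L_i = +I_p ω_p + m v R = +(0.2167)(7.57) + 1.874 = 3.514 kg·m²/s.
After sticking, I_f = I_p + m R² = 0.2167 + (0.0180)(0.347)² = 0.2189 kg·m².
ω_f = L_i / I_f = 3.514 / 0.2189 = 16.05 rad/s.

|ω_f| ≈ 16.1 rad/s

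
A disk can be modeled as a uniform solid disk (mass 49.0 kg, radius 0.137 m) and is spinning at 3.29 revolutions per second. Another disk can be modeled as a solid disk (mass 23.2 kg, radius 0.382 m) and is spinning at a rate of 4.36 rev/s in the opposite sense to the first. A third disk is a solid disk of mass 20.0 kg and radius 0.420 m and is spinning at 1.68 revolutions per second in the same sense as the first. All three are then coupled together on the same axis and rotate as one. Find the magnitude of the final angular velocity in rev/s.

No external torque acts about the common axis, so total angular momentum is conserved.
Moments of inertia: I_A = ½(49.0)(0.137)² = 0.4598 kg·m²; I_B = ½(23.2)(0.382)² = 1.693 kg·m²; I_C = ½(20.0)(0.420)² = 1.764 kg·m².
Taking A's sense as positive: L = (0.4598)(3.29) − (1.693)(4.36) + (1.764)(1.68) = -2.904 kg·m²·rev/s.
Combined I = 0.4598 + 1.693 + 1.764 = 3.917 kg·m².
ω_f = L / I = -2.904 / 3.917 = -0.7414 rev/s.

|ω_f| ≈ 0.741 rev/s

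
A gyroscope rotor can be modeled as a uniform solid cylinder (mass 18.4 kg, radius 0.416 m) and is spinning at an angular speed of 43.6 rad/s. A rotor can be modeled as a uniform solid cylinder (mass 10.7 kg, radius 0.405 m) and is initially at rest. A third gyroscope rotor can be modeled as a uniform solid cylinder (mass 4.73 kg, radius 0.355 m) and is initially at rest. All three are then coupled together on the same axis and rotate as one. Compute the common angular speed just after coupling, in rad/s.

|ω_f| ≈ 25.1 rad/s

The coupling torques are internal; angular momentum about the shared axis is conserved.
Moments of inertia: I_A = ½(18.4)(0.416)² = 1.592 kg·m²; I_B = ½(10.7)(0.405)² = 0.8775 kg·m²; I_C = ½(4.73)(0.355)² = 0.2980 kg·m².
Taking A's sense as positive: L = (1.592)(43.6) = 69.42 kg·m²·rad/s.
Combined I = 1.592 + 0.8775 + 0.2980 = 2.768 kg·m².
ω_f = L / I = 69.42 / 2.768 = 25.08 rad/s.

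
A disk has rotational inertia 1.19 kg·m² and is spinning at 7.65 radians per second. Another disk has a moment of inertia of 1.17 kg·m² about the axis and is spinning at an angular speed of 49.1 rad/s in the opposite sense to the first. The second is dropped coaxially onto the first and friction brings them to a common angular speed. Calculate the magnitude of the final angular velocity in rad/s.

|ω_f| ≈ 20.5 rad/s

No external torque acts about the common axis, so total angular momentum is conserved.
Taking A's sense as positive: L = (1.190)(7.65) − (1.170)(49.1) = -48.34 kg·m²·rad/s.
Combined I = 1.190 + 1.170 = 2.360 kg·m².
ω_f = L / I = -48.34 / 2.360 = -20.48 rad/s.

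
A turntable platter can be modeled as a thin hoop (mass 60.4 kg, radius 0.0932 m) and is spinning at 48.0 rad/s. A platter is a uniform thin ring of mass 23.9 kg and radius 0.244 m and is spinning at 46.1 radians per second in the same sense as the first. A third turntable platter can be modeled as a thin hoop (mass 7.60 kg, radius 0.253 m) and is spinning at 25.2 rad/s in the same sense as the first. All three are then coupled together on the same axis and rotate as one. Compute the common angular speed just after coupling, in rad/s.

No external torque acts about the common axis, so total angular momentum is conserved.
Moments of inertia: I_A = (60.4)(0.0932)² = 0.5246 kg·m²; I_B = (23.9)(0.244)² = 1.423 kg·m²; I_C = (7.60)(0.253)² = 0.4865 kg·m².
Taking A's sense as positive: L = (0.5246)(48.0) + (1.423)(46.1) + (0.4865)(25.2) = 103.0 kg·m²·rad/s.
Combined I = 0.5246 + 1.423 + 0.4865 = 2.434 kg·m².
ω_f = L / I = 103.0 / 2.434 = 42.33 rad/s.

|ω_f| ≈ 42.3 rad/s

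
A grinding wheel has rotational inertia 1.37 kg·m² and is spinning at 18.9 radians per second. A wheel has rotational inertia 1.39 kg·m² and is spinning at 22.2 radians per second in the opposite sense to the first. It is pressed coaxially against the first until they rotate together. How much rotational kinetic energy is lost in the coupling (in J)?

The coupling torques are internal; angular momentum about the shared axis is conserved.
Taking A's sense as positive: L = (1.370)(18.9) − (1.390)(22.2) = -4.965 kg·m²·rad/s.
Combined I = 1.370 + 1.390 = 2.760 kg·m².
ω_f = L / I = -4.965 / 2.760 = -1.799 rad/s.
KE_i = ½ΣIω² = 587.2 J; KE_f = ½(2.760)(1.799)² = 4.466 J.

ΔKE lost ≈ 583 J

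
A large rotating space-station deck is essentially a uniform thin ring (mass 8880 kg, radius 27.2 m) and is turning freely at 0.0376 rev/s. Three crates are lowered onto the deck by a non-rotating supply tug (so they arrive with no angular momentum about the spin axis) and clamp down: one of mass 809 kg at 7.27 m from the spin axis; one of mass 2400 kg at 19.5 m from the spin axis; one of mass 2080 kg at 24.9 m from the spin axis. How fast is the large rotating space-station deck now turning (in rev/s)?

ω_f ≈ 0.0280 rev/s

The added mass arrives with no angular momentum about the spin axis, and any external torque about the spin axis is negligible, so the system's angular momentum is conserved.
I_p = (8880)(27.2)² = 6.570e+06 kg·m².
Added inertia Σmr² = (809)(7.27)² + (2400)(19.5)² + (2080)(24.9)² = 2.245e+06 kg·m²; I_f = 6.570e+06 + 2.245e+06 = 8.815e+06 kg·m².
ω_f = I_p ω_i / I_f = (6.570e+06)(0.0376) / 8.815e+06 = 0.02802 rev/s.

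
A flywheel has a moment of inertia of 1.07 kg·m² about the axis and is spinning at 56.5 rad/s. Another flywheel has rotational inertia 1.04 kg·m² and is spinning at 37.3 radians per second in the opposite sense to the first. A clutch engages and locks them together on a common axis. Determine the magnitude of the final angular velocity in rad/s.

|ω_f| ≈ 10.3 rad/s

No external torque acts about the common axis, so total angular momentum is conserved.
Taking A's sense as positive: L = (1.070)(56.5) − (1.040)(37.3) = 21.66 kg·m²·rad/s.
Combined I = 1.070 + 1.040 = 2.110 kg·m².
ω_f = L / I = 21.66 / 2.110 = 10.27 rad/s.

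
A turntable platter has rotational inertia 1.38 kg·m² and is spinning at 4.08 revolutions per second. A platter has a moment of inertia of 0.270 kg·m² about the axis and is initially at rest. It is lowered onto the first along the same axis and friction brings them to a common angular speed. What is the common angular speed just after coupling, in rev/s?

No external torque acts about the common axis, so total angular momentum is conserved.
Taking A's sense as positive: L = (1.380)(4.08) = 5.630 kg·m²·rev/s.
Combined I = 1.380 + 0.2700 = 1.650 kg·m².
ω_f = L / I = 5.630 / 1.650 = 3.412 rev/s.

|ω_f| ≈ 3.41 rev/s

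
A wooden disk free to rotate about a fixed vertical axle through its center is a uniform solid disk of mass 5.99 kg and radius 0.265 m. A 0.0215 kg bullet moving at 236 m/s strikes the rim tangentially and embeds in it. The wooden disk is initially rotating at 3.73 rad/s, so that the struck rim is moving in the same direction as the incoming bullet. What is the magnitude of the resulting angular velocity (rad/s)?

|ω_f| ≈ 10.1 rad/s

The axle reaction passes through the axle and exerts no torque about it; angular momentum about the axle is conserved through the impact.
I_p = ½(5.99)(0.265)² = 0.2103 kg·m². Taking the sense of the bullet's angular momentum as positive, L_{bullet} = m v R = (0.0215)(236)(0.265) = 1.345 kg·m²/s.
L_i = +I_p ω_p + m v R = +(0.2103)(3.73) + 1.345 = 2.129 kg·m²/s.
After sticking, I_f = I_p + m R² = 0.2103 + (0.0215)(0.265)² = 0.2118 kg·m².
ω_f = L_i / I_f = 2.129 / 0.2118 = 10.05 rad/s.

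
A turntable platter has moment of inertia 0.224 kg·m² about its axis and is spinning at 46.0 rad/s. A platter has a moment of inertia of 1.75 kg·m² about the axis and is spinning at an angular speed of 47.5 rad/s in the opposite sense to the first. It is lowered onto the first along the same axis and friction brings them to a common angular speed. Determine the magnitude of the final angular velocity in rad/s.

The coupling torques are internal; angular momentum about the shared axis is conserved.
Taking A's sense as positive: L = (0.2240)(46.0) − (1.750)(47.5) = -72.82 kg·m²·rad/s.
Combined I = 0.2240 + 1.750 = 1.974 kg·m².
ω_f = L / I = -72.82 / 1.974 = -36.89 rad/s.

|ω_f| ≈ 36.9 rad/s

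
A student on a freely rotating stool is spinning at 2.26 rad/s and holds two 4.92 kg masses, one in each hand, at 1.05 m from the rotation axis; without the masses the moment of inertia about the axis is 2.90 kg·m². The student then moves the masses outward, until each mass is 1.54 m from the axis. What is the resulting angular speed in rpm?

ω₂ ≈ 11.3 rpm

Angular momentum about the spin axis is conserved since the torque about it is zero.
I₁ = 2.90 + 2(4.92)(1.05)² = 13.75 kg·m²; I₂ = 2.90 + 2(4.92)(1.54)² = 26.24 kg·m².
ω₂ = I₁ω₁ / I₂ = (13.75)(2.26 rad/s) / (26.24) = 1.184 rad/s = 11.31 rpm.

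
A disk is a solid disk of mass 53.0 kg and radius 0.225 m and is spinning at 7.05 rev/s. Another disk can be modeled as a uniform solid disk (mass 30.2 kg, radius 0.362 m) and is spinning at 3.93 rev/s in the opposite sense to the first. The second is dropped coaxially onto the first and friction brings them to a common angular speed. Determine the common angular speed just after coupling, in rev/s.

|ω_f| ≈ 0.506 rev/s

The coupling torques are internal; angular momentum about the shared axis is conserved.
Moments of inertia: I_A = ½(53.0)(0.225)² = 1.342 kg·m²; I_B = ½(30.2)(0.362)² = 1.979 kg·m².
Taking A's sense as positive: L = (1.342)(7.05) − (1.979)(3.93) = 1.681 kg·m²·rev/s.
Combined I = 1.342 + 1.979 = 3.320 kg·m².
ω_f = L / I = 1.681 / 3.320 = 0.5064 rev/s.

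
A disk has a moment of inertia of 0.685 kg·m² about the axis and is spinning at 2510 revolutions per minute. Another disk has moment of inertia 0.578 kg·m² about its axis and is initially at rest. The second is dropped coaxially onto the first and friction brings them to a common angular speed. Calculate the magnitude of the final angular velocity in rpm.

The coupling torques are internal; angular momentum about the shared axis is conserved.
Taking A's sense as positive: L = (0.6850)(2510) = 1719 kg·m²·rpm.
Combined I = 0.6850 + 0.5780 = 1.263 kg·m².
ω_f = L / I = 1719 / 1.263 = 1361 rpm.

|ω_f| ≈ 1360 rpm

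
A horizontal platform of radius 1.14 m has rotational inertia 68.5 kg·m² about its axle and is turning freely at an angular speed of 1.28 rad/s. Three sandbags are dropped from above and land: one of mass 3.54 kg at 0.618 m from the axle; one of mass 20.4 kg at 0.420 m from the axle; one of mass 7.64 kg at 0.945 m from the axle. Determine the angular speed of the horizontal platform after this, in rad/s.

ω_f ≈ 1.09 rad/s

The added mass arrives with no angular momentum about the axle, and any external torque about the axle is negligible, so the system's angular momentum is conserved.
Added inertia Σmr² = (3.54)(0.618)² + (20.4)(0.420)² + (7.64)(0.945)² = 11.77 kg·m²; I_f = 68.50 + 11.77 = 80.27 kg·m².
ω_f = I_p ω_i / I_f = (68.50)(1.28) / 80.27 = 1.092 rad/s.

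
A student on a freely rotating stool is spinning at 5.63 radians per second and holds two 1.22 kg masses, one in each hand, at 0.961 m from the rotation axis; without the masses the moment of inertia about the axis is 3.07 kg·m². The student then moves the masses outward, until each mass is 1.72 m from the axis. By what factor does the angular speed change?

With no external torque about the axis, L is conserved: I₁ω₁ = I₂ω₂.
I₁ = 3.07 + 2(1.22)(0.961)² = 5.323 kg·m²; I₂ = 3.07 + 2(1.22)(1.72)² = 10.29 kg·m².
ω₂/ω₁ = I₁/I₂ = 5.323 / 10.29 = 0.5174.

ω₂/ω₁ ≈ 0.517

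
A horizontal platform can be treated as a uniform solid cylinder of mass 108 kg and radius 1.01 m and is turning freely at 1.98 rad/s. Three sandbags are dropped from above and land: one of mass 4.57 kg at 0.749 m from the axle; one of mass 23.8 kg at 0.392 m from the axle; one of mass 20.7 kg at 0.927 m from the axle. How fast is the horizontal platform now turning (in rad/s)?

ω_f ≈ 1.38 rad/s

The added mass arrives with no angular momentum about the axle, and any external torque about the axle is negligible, so the system's angular momentum is conserved.
I_p = ½(108)(1.01)² = 55.09 kg·m².
Added inertia Σmr² = (4.57)(0.749)² + (23.8)(0.392)² + (20.7)(0.927)² = 24.01 kg·m²; I_f = 55.09 + 24.01 = 79.09 kg·m².
ω_f = I_p ω_i / I_f = (55.09)(1.98) / 79.09 = 1.379 rad/s.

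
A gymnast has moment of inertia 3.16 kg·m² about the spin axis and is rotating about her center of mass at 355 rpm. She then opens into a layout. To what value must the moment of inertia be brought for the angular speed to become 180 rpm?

No external torque acts about the spin axis, so angular momentum is conserved.
I₂ = I₁ω₁ / ω₂ = (3.16)(355) / (180) = 6.232 kg·m².

I₂ ≈ 6.23 kg·m²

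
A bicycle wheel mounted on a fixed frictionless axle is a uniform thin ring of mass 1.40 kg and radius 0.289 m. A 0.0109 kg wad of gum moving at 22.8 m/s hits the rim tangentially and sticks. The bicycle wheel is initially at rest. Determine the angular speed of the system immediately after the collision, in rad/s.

|ω_f| ≈ 0.609 rad/s

The axle reaction passes through the axle and exerts no torque about it; angular momentum about the axle is conserved through the impact.
I_p = (1.40)(0.289)² = 0.1169 kg·m². Taking the sense of the wad of gum's angular momentum as positive, L_{wad} = m v R = (0.0109)(22.8)(0.289) = 0.07182 kg·m²/s.
L_i = 0 + 0.07182 = 0.07182 kg·m²/s.
After sticking, I_f = I_p + m R² = 0.1169 + (0.0109)(0.289)² = 0.1178 kg·m².
ω_f = L_i / I_f = 0.07182 / 0.1178 = 0.6095 rad/s.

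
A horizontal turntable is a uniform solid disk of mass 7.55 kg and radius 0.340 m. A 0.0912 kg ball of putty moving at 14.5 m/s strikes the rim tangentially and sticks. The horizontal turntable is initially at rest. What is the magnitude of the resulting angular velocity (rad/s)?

|ω_f| ≈ 1.01 rad/s

The axle reaction passes through the axle and exerts no torque about it; angular momentum about the axle is conserved through the impact.
I_p = ½(7.55)(0.340)² = 0.4364 kg·m². Taking the sense of the ball of putty's angular momentum as positive, L_{ball} = m v R = (0.0912)(14.5)(0.340) = 0.4496 kg·m²/s.
L_i = 0 + 0.4496 = 0.4496 kg·m²/s.
After sticking, I_f = I_p + m R² = 0.4364 + (0.0912)(0.340)² = 0.4469 kg·m².
ω_f = L_i / I_f = 0.4496 / 0.4469 = 1.006 rad/s.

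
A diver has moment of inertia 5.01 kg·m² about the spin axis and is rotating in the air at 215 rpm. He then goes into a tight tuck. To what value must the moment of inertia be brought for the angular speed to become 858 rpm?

I₂ ≈ 1.26 kg·m²

Angular momentum about the spin axis is conserved since the torque about it is zero.
I₂ = I₁ω₁ / ω₂ = (5.01)(215) / (858) = 1.255 kg·m².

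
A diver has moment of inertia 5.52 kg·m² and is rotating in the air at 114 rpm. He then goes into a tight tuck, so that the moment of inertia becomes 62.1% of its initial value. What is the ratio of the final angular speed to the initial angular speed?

With no external torque about the axis, L is conserved: I₁ω₁ = I₂ω₂.
I₂ = 0.621 × 5.52 = 3.428 kg·m².
ω₂/ω₁ = I₁/I₂ = 5.520 / 3.428 = 1.610.

ω₂/ω₁ ≈ 1.61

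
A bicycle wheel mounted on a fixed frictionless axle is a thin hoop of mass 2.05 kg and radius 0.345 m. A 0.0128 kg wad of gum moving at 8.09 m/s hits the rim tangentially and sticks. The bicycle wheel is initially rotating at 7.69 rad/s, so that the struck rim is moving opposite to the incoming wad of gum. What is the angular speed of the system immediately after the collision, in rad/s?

|ω_f| ≈ 7.50 rad/s

About the axle the impulsive forces during the collision are internal, so angular momentum about that axis is conserved.
I_p = (2.05)(0.345)² = 0.2440 kg·m². Taking the sense of the wad of gum's angular momentum as positive, L_{wad} = m v R = (0.0128)(8.09)(0.345) = 0.03573 kg·m²/s.
L_i = −I_p ω_p + m v R = −(0.2440)(7.69) + 0.03573 = -1.841 kg·m²/s.
After sticking, I_f = I_p + m R² = 0.2440 + (0.0128)(0.345)² = 0.2455 kg·m².
ω_f = L_i / I_f = -1.841 / 0.2455 = -7.497 rad/s.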